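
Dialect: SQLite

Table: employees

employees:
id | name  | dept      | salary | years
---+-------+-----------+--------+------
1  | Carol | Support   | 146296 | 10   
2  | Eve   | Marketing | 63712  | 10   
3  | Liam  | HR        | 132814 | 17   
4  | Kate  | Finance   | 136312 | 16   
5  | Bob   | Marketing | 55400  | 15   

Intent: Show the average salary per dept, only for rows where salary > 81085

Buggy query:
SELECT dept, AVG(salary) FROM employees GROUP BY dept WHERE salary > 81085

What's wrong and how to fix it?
Bug: Row-level WHERE must come before GROUP BY in the clause order

Fix: Move the WHERE clause before GROUP BY

Corrected query:
SELECT dept, AVG(salary) FROM employees WHERE salary > 81085 GROUP BY dept

Result:
dept    | AVG(salary)
--------+------------
Finance | 136312     
HR      | 132814     
Support | 146296     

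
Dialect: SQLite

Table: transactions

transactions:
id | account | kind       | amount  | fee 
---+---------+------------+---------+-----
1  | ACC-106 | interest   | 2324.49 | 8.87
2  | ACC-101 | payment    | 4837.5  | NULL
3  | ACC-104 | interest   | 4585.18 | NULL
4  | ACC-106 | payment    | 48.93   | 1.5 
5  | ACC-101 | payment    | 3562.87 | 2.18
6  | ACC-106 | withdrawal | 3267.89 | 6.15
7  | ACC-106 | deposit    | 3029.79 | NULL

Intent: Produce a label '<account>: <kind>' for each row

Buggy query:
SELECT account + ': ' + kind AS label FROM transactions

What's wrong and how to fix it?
Bug: '+' is numeric addition; on text columns SQLite converts them to 0 instead of concatenating

Fix: Replace + with || to concatenate text

Corrected query:
SELECT account || ': ' || kind AS label FROM transactions

Result:
label              
-------------------
ACC-106: interest  
ACC-101: payment   
ACC-104: interest  
ACC-106: payment   
ACC-101: payment   
ACC-106: withdrawal
ACC-106: deposit   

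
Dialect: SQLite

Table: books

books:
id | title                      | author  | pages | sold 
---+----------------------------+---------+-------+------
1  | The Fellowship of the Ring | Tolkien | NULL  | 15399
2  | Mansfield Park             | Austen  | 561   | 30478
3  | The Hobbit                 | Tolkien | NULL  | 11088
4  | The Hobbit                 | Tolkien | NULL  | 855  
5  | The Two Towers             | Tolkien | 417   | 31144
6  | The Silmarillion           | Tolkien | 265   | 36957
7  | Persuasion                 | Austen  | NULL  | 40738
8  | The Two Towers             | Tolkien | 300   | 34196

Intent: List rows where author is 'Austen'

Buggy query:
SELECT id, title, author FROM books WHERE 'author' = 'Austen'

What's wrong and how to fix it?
Bug: 'author' in single quotes is a string literal, not the column; the comparison is literal-vs-literal and never true

Fix: Remove the quotes around the column name (or use double quotes for an identifier)

Corrected query:
SELECT id, title, author FROM books WHERE author = 'Austen'

Result:
id | title          | author
---+----------------+-------
2  | Mansfield Park | Austen
7  | Persuasion     | Austen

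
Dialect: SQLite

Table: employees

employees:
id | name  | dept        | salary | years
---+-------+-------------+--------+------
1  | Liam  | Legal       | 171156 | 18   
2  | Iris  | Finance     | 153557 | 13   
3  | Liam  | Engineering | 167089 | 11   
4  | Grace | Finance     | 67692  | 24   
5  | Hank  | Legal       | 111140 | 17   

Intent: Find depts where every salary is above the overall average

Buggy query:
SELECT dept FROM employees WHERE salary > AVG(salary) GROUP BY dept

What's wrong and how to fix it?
Bug: AVG() is an aggregate; it can't sit directly in WHERE

Fix: Use a subquery for AVG and a HAVING MIN(...) filter so the condition holds for every row in the group

Corrected query:
SELECT dept FROM employees GROUP BY dept HAVING MIN(salary) > (SELECT AVG(salary) FROM employees)

Result:
dept       
-----------
Engineering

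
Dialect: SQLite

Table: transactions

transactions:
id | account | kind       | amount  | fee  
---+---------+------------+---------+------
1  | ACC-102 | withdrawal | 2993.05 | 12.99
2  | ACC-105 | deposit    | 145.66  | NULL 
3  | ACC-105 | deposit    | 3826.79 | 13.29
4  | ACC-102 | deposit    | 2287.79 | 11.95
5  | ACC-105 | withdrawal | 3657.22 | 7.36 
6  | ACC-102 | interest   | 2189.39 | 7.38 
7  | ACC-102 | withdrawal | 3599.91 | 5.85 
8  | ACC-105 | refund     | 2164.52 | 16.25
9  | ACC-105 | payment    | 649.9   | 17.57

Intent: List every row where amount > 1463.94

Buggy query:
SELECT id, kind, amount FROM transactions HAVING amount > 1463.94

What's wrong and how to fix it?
Bug: This is a non-aggregate query (no GROUP BY, no aggregates), so in SQLite the HAVING clause is invalid here; a row-level condition belongs in WHERE

Fix: Use WHERE for row-level filtering

Corrected query:
SELECT id, kind, amount FROM transactions WHERE amount > 1463.94

Result:
id | kind       | amount 
---+------------+--------
1  | withdrawal | 2993.05
3  | deposit    | 3826.79
4  | deposit    | 2287.79
5  | withdrawal | 3657.22
6  | interest   | 2189.39
7  | withdrawal | 3599.91
8  | refund     | 2164.52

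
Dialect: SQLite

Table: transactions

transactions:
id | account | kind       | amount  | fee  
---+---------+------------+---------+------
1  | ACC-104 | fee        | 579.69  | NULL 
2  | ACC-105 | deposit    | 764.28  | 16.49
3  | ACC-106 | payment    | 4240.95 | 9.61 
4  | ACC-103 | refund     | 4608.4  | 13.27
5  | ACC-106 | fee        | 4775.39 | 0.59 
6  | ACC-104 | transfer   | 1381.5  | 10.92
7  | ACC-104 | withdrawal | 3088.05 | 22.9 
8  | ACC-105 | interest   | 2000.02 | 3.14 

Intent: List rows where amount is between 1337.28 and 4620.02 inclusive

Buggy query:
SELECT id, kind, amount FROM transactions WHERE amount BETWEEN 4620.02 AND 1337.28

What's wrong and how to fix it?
Bug: The bounds are reversed; BETWEEN a AND b requires a <= b to match anything

Fix: Write BETWEEN 1337.28 AND 4620.02

Corrected query:
SELECT id, kind, amount FROM transactions WHERE amount BETWEEN 1337.28 AND 4620.02

Result:
id | kind       | amount 
---+------------+--------
3  | payment    | 4240.95
4  | refund     | 4608.4 
6  | transfer   | 1381.5 
7  | withdrawal | 3088.05
8  | interest   | 2000.02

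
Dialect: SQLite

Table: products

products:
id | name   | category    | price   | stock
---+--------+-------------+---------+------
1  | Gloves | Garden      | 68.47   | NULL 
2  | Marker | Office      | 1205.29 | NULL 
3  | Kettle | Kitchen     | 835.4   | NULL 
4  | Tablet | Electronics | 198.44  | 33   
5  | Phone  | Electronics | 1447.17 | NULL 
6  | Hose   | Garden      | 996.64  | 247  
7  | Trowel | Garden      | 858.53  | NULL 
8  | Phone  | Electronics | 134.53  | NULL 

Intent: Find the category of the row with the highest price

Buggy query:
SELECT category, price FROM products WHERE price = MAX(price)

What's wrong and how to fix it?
Bug: MAX(price) is an aggregate and cannot be used directly in WHERE

Fix: Wrap MAX in a scalar subquery so WHERE compares against a single value

Corrected query:
SELECT category, price FROM products WHERE price = (SELECT MAX(price) FROM products)

Result:
category    | price  
------------+--------
Electronics | 1447.17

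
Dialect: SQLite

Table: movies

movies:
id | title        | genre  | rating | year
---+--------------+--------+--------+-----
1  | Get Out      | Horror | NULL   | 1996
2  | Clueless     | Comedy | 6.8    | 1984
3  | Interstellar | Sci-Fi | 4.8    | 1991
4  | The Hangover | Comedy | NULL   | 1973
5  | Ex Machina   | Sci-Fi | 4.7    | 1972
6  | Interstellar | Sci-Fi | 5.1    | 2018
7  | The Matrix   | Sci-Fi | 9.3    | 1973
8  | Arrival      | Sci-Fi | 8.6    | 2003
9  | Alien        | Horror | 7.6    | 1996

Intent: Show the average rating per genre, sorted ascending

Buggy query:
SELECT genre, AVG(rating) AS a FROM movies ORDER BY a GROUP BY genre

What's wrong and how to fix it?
Bug: ORDER BY appears before GROUP BY; SQL clause order requires GROUP BY first

Fix: Reorder: SELECT … FROM … GROUP BY … ORDER BY …

Corrected query:
SELECT genre, AVG(rating) AS a FROM movies GROUP BY genre ORDER BY a

Result:
genre  | a  
-------+----
Sci-Fi | 6.5
Comedy | 6.8
Horror | 7.6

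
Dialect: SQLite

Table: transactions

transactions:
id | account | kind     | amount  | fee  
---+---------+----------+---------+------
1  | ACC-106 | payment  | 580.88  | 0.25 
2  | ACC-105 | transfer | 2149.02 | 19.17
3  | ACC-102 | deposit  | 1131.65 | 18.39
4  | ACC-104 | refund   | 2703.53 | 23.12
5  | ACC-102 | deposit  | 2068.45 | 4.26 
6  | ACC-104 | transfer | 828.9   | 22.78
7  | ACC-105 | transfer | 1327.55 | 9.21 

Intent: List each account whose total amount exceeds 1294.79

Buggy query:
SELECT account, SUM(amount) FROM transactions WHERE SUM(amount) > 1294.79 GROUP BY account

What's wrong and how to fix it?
Bug: WHERE runs before GROUP BY, so aggregates aren't available there

Fix: Move the aggregate condition to a HAVING clause

Corrected query:
SELECT account, SUM(amount) FROM transactions GROUP BY account HAVING SUM(amount) > 1294.79

Result:
account | SUM(amount)
--------+------------
ACC-102 | 3200.1     
ACC-104 | 3532.43    
ACC-105 | 3476.57    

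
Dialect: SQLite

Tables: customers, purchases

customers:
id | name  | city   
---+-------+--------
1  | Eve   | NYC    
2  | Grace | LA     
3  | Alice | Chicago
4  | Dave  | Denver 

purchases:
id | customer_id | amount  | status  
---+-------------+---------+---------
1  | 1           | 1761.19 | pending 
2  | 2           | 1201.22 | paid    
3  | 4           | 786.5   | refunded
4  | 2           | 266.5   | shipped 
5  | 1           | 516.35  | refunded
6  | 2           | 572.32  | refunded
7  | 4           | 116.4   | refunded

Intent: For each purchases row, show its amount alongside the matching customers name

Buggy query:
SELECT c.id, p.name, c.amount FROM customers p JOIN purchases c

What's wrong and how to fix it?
Bug: Missing join condition: each purchases row is matched to all customers rows instead of just its own

Fix: Add ON c.customer_id = p.id to the JOIN

Corrected query:
SELECT c.id, p.name, c.amount FROM customers p JOIN purchases c ON c.customer_id = p.id

Result:
id | name  | amount 
---+-------+--------
1  | Eve   | 1761.19
2  | Grace | 1201.22
3  | Dave  | 786.5  
4  | Grace | 266.5  
5  | Eve   | 516.35 
6  | Grace | 572.32 
7  | Dave  | 116.4  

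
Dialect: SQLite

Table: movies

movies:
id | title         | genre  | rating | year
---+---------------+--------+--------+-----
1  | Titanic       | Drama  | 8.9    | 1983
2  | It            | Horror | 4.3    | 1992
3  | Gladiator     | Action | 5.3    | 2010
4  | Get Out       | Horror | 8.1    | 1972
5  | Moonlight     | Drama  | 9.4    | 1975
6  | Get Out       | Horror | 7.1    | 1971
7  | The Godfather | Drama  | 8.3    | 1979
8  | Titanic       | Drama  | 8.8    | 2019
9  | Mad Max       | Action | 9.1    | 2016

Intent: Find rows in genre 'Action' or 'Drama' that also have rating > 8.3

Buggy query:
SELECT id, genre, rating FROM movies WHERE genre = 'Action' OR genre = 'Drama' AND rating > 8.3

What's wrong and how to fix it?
Bug: Without parentheses, AND is evaluated before OR, so the rating filter only applies to the 'Drama' branch

Fix: Group the OR with parentheses (or use IN), then AND the threshold

Corrected query:
SELECT id, genre, rating FROM movies WHERE (genre = 'Action' OR genre = 'Drama') AND rating > 8.3

Result:
id | genre  | rating
---+--------+-------
1  | Drama  | 8.9   
5  | Drama  | 9.4   
8  | Drama  | 8.8   
9  | Action | 9.1   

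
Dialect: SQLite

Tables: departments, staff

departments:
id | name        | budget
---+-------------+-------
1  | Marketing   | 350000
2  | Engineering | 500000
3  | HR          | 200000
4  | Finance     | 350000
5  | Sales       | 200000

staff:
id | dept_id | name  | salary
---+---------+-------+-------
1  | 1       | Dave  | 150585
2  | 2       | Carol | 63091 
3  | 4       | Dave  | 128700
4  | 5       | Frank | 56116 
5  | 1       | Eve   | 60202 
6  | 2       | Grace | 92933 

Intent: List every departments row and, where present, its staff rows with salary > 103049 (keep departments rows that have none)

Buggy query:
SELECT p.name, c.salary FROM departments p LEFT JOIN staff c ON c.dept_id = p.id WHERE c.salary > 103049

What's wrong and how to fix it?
Bug: A WHERE condition on the right-hand table after LEFT JOIN drops unmatched parents

Fix: Put 'c.salary > 103049' in the JOIN's ON clause instead of WHERE

Corrected query:
SELECT p.name, c.salary FROM departments p LEFT JOIN staff c ON c.dept_id = p.id AND c.salary > 103049

Result:
name        | salary
------------+-------
Marketing   | 150585
Engineering | NULL  
HR          | NULL  
Finance     | 128700
Sales       | NULL  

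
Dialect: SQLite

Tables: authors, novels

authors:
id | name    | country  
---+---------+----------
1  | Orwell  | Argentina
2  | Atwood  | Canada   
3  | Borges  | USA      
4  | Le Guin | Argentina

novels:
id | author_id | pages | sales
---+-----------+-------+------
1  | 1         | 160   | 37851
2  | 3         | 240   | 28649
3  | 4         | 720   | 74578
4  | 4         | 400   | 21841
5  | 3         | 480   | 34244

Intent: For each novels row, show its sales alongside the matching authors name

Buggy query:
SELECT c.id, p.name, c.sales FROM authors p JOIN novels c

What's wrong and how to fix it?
Bug: Missing join condition: each novels row is matched to all authors rows instead of just its own

Fix: Specify the join condition linking the foreign key to the parent id

Corrected query:
SELECT c.id, p.name, c.sales FROM authors p JOIN novels c ON c.author_id = p.id

Result:
id | name    | sales
---+---------+------
1  | Orwell  | 37851
2  | Borges  | 28649
3  | Le Guin | 74578
4  | Le Guin | 21841
5  | Borges  | 34244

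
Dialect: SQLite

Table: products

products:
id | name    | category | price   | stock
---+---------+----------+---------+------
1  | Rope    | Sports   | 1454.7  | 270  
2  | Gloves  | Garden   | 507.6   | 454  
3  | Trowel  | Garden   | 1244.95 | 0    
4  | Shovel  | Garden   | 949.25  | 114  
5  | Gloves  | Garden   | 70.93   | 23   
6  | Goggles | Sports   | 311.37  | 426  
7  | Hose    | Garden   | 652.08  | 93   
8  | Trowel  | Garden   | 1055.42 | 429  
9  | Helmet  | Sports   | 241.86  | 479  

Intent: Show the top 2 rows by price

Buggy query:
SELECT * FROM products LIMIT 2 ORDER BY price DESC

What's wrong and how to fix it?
Bug: ORDER BY cannot follow LIMIT; LIMIT is the final clause

Fix: Swap the clauses: ORDER BY first, then LIMIT

Corrected query:
SELECT * FROM products ORDER BY price DESC LIMIT 2

Result:
id | name   | category | price   | stock
---+--------+----------+---------+------
1  | Rope   | Sports   | 1454.7  | 270  
3  | Trowel | Garden   | 1244.95 | 0    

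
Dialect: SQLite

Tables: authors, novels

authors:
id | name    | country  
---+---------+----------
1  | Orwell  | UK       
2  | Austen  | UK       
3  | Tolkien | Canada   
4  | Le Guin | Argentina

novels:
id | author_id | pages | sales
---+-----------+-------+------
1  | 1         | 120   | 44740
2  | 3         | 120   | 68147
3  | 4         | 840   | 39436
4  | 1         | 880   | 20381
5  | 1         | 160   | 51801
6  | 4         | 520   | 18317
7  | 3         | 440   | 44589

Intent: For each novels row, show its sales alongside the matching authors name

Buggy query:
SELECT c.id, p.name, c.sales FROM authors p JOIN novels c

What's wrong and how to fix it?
Bug: JOIN with no ON clause produces a cartesian product; every novels row pairs with every authors row

Fix: Specify the join condition linking the foreign key to the parent id

Corrected query:
SELECT c.id, p.name, c.sales FROM authors p JOIN novels c ON c.author_id = p.id

Result:
id | name    | sales
---+---------+------
1  | Orwell  | 44740
2  | Tolkien | 68147
3  | Le Guin | 39436
4  | Orwell  | 20381
5  | Orwell  | 51801
6  | Le Guin | 18317
7  | Tolkien | 44589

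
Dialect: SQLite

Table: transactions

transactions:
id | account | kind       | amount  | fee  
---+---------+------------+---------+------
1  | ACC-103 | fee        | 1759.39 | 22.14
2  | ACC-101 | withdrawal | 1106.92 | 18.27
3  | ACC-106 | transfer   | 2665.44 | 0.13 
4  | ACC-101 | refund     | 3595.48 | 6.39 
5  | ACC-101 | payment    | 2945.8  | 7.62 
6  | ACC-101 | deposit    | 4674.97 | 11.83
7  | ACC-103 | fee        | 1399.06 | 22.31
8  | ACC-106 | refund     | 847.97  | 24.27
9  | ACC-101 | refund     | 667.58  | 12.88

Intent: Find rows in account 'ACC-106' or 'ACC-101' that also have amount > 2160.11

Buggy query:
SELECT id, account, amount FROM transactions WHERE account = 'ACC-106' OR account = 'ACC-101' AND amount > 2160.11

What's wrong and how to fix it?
Bug: Without parentheses, AND is evaluated before OR, so the amount filter only applies to the 'ACC-101' branch

Fix: Add parentheses around the OR so the AND applies to both alternatives

Corrected query:
SELECT id, account, amount FROM transactions WHERE (account = 'ACC-106' OR account = 'ACC-101') AND amount > 2160.11

Result:
id | account | amount 
---+---------+--------
3  | ACC-106 | 2665.44
4  | ACC-101 | 3595.48
5  | ACC-101 | 2945.8 
6  | ACC-101 | 4674.97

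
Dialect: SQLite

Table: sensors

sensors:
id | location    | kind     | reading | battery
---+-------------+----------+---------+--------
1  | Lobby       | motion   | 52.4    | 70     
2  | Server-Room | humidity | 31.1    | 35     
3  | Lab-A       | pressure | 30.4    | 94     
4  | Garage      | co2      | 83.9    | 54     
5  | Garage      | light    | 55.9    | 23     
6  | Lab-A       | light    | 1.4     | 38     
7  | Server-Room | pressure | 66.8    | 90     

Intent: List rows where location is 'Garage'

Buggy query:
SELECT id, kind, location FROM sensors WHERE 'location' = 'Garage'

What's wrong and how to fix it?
Bug: 'location' in single quotes is a string literal, not the column; the comparison is literal-vs-literal and never true

Fix: Remove the quotes around the column name (or use double quotes for an identifier)

Corrected query:
SELECT id, kind, location FROM sensors WHERE location = 'Garage'

Result:
id | kind  | location
---+-------+---------
4  | co2   | Garage  
5  | light | Garage  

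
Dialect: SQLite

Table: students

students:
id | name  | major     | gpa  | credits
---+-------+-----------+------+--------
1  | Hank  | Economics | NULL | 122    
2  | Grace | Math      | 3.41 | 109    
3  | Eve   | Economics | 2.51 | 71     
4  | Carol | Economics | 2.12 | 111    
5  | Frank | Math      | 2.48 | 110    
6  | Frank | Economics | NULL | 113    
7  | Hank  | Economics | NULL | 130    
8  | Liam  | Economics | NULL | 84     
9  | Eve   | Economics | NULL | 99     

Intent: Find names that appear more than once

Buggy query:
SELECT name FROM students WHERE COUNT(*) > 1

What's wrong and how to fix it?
Bug: COUNT(*) is an aggregate and cannot be used in WHERE

Fix: Group first, then use HAVING for the count condition

Corrected query:
SELECT name FROM students GROUP BY name HAVING COUNT(*) > 1

Result:
name 
-----
Eve  
Frank
Hank 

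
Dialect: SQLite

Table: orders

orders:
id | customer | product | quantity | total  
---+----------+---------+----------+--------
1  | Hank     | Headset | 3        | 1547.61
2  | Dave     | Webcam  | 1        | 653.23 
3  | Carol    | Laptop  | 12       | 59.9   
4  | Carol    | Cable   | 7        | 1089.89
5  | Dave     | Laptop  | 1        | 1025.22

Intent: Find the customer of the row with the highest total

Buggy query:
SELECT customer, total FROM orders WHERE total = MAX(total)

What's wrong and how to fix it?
Bug: MAX(total) is an aggregate and cannot be used directly in WHERE

Fix: Wrap MAX in a scalar subquery so WHERE compares against a single value

Corrected query:
SELECT customer, total FROM orders WHERE total = (SELECT MAX(total) FROM orders)

Result:
customer | total  
---------+--------
Hank     | 1547.61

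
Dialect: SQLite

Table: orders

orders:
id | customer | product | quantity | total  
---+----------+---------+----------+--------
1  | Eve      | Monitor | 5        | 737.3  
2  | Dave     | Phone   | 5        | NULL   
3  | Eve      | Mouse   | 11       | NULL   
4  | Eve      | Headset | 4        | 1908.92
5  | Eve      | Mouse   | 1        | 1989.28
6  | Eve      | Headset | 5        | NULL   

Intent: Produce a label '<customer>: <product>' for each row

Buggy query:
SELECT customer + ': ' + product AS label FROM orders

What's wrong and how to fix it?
Bug: SQLite uses || for string concatenation; + coerces text to numbers (yielding 0)

Fix: Replace + with || to concatenate text

Corrected query:
SELECT customer || ': ' || product AS label FROM orders

Result:
label       
------------
Eve: Monitor
Dave: Phone 
Eve: Mouse  
Eve: Headset
Eve: Mouse  
Eve: Headset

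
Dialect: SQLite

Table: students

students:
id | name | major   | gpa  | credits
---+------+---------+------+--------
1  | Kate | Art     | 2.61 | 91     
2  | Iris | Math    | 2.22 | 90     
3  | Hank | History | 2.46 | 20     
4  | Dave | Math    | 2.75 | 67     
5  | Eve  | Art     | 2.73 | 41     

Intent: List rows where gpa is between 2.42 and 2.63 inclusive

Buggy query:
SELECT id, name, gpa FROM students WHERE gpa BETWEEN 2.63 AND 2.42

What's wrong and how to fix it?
Bug: The bounds are reversed; BETWEEN a AND b requires a <= b to match anything

Fix: Write BETWEEN 2.42 AND 2.63

Corrected query:
SELECT id, name, gpa FROM students WHERE gpa BETWEEN 2.42 AND 2.63

Result:
id | name | gpa 
---+------+-----
1  | Kate | 2.61
3  | Hank | 2.46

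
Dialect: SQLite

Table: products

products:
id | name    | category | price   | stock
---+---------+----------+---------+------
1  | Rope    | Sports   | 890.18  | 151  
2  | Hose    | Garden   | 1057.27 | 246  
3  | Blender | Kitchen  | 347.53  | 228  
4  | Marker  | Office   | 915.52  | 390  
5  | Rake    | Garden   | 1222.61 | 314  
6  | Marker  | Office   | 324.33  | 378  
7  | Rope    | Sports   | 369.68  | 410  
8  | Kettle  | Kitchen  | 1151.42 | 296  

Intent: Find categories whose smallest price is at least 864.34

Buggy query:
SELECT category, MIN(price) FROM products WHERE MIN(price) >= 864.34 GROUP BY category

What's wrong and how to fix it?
Bug: Aggregates like MIN are computed per group after WHERE runs

Fix: Replace WHERE with HAVING after the GROUP BY

Corrected query:
SELECT category, MIN(price) FROM products GROUP BY category HAVING MIN(price) >= 864.34

Result:
category | MIN(price)
---------+-----------
Garden   | 1057.27   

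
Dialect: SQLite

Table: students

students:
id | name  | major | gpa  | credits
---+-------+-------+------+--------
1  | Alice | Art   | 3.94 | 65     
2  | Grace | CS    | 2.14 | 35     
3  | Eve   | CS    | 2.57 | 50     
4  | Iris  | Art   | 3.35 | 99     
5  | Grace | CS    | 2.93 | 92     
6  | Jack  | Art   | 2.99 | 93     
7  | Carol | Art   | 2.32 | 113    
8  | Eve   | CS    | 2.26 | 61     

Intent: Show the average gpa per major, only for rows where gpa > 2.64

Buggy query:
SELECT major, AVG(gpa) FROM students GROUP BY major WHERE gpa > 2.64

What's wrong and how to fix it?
Bug: Row-level WHERE must come before GROUP BY in the clause order

Fix: Place WHERE between FROM and GROUP BY

Corrected query:
SELECT major, AVG(gpa) FROM students WHERE gpa > 2.64 GROUP BY major

Result:
major | AVG(gpa)
------+---------
Art   | 3.426667
CS    | 2.93    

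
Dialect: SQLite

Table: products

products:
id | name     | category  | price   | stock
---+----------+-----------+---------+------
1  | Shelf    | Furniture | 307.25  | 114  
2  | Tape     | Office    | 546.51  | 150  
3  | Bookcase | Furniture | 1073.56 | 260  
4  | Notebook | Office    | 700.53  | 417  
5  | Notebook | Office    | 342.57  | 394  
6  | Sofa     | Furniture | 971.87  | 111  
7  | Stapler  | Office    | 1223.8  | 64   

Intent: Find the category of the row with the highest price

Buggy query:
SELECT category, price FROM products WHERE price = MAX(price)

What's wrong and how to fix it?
Bug: WHERE is evaluated per row; an aggregate over the whole table isn't defined there

Fix: Use a subquery: WHERE price = (SELECT MAX(price) FROM products)

Corrected query:
SELECT category, price FROM products WHERE price = (SELECT MAX(price) FROM products)

Result:
category | price 
---------+-------
Office   | 1223.8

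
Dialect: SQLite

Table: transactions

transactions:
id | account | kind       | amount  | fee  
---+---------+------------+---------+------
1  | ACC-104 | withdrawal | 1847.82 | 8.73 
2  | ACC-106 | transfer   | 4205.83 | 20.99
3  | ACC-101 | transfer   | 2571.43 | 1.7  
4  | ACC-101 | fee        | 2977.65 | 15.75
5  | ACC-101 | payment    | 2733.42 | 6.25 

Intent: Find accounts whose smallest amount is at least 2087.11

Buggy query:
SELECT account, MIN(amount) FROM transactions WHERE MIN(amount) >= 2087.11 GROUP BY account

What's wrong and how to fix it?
Bug: MIN() in WHERE is a misuse of aggregate

Fix: Use HAVING for the per-group MIN condition

Corrected query:
SELECT account, MIN(amount) FROM transactions GROUP BY account HAVING MIN(amount) >= 2087.11

Result:
account | MIN(amount)
--------+------------
ACC-101 | 2571.43    
ACC-106 | 4205.83    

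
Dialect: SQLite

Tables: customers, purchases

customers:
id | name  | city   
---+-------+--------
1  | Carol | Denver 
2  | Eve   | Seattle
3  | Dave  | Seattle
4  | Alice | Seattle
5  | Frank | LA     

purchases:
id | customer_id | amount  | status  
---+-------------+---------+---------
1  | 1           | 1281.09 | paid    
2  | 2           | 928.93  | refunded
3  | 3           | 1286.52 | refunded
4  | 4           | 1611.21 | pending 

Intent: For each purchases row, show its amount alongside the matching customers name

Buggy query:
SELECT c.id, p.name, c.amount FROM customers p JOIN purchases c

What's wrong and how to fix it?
Bug: JOIN with no ON clause produces a cartesian product; every purchases row pairs with every customers row

Fix: Add ON c.customer_id = p.id to the JOIN

Corrected query:
SELECT c.id, p.name, c.amount FROM customers p JOIN purchases c ON c.customer_id = p.id

Result:
id | name  | amount 
---+-------+--------
1  | Carol | 1281.09
2  | Eve   | 928.93 
3  | Dave  | 1286.52
4  | Alice | 1611.21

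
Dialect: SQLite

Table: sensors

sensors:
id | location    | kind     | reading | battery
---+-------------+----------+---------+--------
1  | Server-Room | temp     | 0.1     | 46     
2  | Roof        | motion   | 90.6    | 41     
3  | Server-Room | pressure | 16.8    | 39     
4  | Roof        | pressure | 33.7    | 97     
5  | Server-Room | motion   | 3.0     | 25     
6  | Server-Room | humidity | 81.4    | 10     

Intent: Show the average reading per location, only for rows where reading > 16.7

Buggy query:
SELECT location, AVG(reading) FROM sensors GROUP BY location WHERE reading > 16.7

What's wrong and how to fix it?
Bug: Row-level WHERE must come before GROUP BY in the clause order

Fix: Move the WHERE clause before GROUP BY

Corrected query:
SELECT location, AVG(reading) FROM sensors WHERE reading > 16.7 GROUP BY location

Result:
location    | AVG(reading)
------------+-------------
Roof        | 62.15       
Server-Room | 49.1        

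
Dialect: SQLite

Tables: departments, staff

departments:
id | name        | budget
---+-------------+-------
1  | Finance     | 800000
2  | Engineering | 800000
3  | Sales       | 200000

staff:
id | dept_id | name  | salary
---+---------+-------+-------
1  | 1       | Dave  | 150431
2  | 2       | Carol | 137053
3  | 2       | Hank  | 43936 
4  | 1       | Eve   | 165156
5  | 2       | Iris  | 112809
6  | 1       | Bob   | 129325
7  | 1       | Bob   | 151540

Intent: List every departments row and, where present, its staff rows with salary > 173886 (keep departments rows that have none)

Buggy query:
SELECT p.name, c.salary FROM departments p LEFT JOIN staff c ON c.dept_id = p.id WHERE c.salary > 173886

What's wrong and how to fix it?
Bug: A WHERE condition on the right-hand table after LEFT JOIN drops unmatched parents

Fix: Put 'c.salary > 173886' in the JOIN's ON clause instead of WHERE

Corrected query:
SELECT p.name, c.salary FROM departments p LEFT JOIN staff c ON c.dept_id = p.id AND c.salary > 173886

Result:
name        | salary
------------+-------
Finance     | NULL  
Engineering | NULL  
Sales       | NULL  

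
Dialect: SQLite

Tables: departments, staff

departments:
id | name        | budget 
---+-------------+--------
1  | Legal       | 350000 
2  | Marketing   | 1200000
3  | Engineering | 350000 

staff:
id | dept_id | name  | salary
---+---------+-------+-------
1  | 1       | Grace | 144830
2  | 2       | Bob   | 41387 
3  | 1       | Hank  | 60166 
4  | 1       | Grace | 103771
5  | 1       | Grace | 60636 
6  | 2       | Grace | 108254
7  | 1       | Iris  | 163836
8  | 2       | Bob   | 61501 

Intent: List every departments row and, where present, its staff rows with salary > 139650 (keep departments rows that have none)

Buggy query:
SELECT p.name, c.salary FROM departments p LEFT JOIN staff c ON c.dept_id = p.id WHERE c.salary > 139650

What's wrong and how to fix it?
Bug: Filtering c.salary in WHERE discards the NULL rows produced by LEFT JOIN, turning it into an inner join

Fix: Put 'c.salary > 139650' in the JOIN's ON clause instead of WHERE

Corrected query:
SELECT p.name, c.salary FROM departments p LEFT JOIN staff c ON c.dept_id = p.id AND c.salary > 139650

Result:
name        | salary
------------+-------
Legal       | 144830
Legal       | 163836
Marketing   | NULL  
Engineering | NULL  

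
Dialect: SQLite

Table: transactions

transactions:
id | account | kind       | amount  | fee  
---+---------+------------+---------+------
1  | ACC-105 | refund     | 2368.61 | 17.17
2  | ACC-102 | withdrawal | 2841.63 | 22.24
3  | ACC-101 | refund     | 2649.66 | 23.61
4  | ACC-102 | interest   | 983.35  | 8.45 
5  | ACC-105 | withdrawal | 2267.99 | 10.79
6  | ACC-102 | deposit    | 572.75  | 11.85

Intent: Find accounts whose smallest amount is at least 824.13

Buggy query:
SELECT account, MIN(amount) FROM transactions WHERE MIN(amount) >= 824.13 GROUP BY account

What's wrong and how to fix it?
Bug: MIN() in WHERE is a misuse of aggregate

Fix: Use HAVING for the per-group MIN condition

Corrected query:
SELECT account, MIN(amount) FROM transactions GROUP BY account HAVING MIN(amount) >= 824.13

Result:
account | MIN(amount)
--------+------------
ACC-101 | 2649.66    
ACC-105 | 2267.99    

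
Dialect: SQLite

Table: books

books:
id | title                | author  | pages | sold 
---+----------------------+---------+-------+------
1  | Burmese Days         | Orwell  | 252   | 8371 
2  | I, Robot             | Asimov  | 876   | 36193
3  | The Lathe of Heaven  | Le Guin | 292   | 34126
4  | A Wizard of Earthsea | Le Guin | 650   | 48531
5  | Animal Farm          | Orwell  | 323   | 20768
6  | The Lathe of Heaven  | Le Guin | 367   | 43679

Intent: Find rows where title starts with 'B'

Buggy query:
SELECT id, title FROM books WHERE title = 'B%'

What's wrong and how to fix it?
Bug: '=' compares the literal string including the % character; pattern matching needs LIKE

Fix: Use LIKE for wildcard pattern matching

Corrected query:
SELECT id, title FROM books WHERE title LIKE 'B%'

Result:
id | title       
---+-------------
1  | Burmese Days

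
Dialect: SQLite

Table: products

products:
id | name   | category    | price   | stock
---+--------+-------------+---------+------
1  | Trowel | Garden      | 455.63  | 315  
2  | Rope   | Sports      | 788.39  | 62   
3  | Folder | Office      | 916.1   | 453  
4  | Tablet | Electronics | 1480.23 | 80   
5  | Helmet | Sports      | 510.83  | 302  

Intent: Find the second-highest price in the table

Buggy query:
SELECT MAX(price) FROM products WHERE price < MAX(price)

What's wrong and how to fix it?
Bug: The inner MAX is an aggregate inside WHERE, which is not allowed

Fix: Compute the overall MAX in a subquery, then take MAX of rows below it

Corrected query:
SELECT MAX(price) FROM products WHERE price < (SELECT MAX(price) FROM products)

Result:
MAX(price)
----------
916.1     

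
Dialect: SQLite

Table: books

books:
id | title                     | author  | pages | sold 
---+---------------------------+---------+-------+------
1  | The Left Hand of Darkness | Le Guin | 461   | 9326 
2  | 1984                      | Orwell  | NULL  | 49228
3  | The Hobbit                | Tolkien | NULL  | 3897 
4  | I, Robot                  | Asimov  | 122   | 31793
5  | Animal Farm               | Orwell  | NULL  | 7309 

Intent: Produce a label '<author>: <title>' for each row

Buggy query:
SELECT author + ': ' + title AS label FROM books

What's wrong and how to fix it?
Bug: '+' is numeric addition; on text columns SQLite converts them to 0 instead of concatenating

Fix: Use the || operator for string concatenation

Corrected query:
SELECT author || ': ' || title AS label FROM books

Result:
label                             
----------------------------------
Le Guin: The Left Hand of Darkness
Orwell: 1984                      
Tolkien: The Hobbit               
Asimov: I, Robot                  
Orwell: Animal Farm               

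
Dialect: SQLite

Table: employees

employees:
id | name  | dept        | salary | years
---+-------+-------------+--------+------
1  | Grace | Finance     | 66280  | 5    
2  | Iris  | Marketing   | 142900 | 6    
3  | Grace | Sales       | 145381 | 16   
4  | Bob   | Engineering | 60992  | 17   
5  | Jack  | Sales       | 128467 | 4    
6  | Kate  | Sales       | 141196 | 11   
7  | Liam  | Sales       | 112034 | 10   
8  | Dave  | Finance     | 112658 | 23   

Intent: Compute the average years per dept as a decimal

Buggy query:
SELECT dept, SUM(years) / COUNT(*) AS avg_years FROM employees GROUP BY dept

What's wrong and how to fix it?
Bug: SUM(years) and COUNT(*) are both integers; the division truncates the fractional part

Fix: Multiply by 1.0 (or CAST to REAL) to force floating-point division

Corrected query:
SELECT dept, SUM(years) * 1.0 / COUNT(*) AS avg_years FROM employees GROUP BY dept

Result:
dept        | avg_years
------------+----------
Engineering | 17       
Finance     | 14       
Marketing   | 6        
Sales       | 10.25    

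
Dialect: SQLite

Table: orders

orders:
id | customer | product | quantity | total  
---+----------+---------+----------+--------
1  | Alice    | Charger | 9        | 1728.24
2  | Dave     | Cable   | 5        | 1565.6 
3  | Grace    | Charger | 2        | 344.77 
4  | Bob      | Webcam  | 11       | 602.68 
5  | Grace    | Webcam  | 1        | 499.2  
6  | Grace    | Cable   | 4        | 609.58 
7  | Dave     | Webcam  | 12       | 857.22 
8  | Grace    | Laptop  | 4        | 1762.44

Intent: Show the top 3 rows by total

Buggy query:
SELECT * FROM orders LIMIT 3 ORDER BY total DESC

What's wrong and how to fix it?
Bug: ORDER BY cannot follow LIMIT; LIMIT is the final clause

Fix: Sort with ORDER BY, then apply LIMIT

Corrected query:
SELECT * FROM orders ORDER BY total DESC LIMIT 3

Result:
id | customer | product | quantity | total  
---+----------+---------+----------+--------
8  | Grace    | Laptop  | 4        | 1762.44
1  | Alice    | Charger | 9        | 1728.24
2  | Dave     | Cable   | 5        | 1565.6 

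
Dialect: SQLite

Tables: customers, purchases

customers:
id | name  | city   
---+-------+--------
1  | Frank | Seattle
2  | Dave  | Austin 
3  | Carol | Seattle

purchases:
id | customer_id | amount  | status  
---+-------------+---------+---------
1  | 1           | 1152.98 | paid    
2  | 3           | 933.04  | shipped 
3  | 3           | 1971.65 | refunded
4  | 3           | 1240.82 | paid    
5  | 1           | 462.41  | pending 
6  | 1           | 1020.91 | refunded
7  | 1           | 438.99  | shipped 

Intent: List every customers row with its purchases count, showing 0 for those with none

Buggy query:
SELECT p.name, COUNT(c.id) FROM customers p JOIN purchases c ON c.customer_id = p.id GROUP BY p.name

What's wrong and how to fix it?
Bug: INNER JOIN drops customers rows that have no matching purchases rows

Fix: Use LEFT JOIN so parents without children still appear (COUNT(c.id) gives 0)

Corrected query:
SELECT p.name, COUNT(c.id) FROM customers p LEFT JOIN purchases c ON c.customer_id = p.id GROUP BY p.name

Result:
name  | COUNT(c.id)
------+------------
Carol | 3          
Dave  | 0          
Frank | 4          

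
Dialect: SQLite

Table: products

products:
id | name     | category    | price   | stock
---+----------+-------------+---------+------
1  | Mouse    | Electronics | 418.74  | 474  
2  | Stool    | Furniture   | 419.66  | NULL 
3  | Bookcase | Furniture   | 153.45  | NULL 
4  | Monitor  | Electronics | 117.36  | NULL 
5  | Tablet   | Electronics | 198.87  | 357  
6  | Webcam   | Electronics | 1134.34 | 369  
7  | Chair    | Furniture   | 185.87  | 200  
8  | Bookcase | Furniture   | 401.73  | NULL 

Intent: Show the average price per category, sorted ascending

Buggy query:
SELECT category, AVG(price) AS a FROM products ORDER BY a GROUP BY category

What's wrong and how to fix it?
Bug: ORDER BY appears before GROUP BY; SQL clause order requires GROUP BY first

Fix: Move ORDER BY to the end, after GROUP BY

Corrected query:
SELECT category, AVG(price) AS a FROM products GROUP BY category ORDER BY a

Result:
category    | a       
------------+---------
Furniture   | 290.1775
Electronics | 467.3275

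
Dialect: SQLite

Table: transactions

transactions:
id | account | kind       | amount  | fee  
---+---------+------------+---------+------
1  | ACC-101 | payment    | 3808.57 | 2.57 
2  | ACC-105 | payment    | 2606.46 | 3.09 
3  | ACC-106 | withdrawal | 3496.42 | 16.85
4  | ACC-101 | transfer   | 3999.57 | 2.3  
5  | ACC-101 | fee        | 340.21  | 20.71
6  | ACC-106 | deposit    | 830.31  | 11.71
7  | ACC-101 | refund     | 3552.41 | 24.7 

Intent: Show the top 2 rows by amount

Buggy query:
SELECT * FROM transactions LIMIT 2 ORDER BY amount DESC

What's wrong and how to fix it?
Bug: ORDER BY cannot follow LIMIT; LIMIT is the final clause

Fix: Swap the clauses: ORDER BY first, then LIMIT

Corrected query:
SELECT * FROM transactions ORDER BY amount DESC LIMIT 2

Result:
id | account | kind     | amount  | fee 
---+---------+----------+---------+-----
4  | ACC-101 | transfer | 3999.57 | 2.3 
1  | ACC-101 | payment  | 3808.57 | 2.57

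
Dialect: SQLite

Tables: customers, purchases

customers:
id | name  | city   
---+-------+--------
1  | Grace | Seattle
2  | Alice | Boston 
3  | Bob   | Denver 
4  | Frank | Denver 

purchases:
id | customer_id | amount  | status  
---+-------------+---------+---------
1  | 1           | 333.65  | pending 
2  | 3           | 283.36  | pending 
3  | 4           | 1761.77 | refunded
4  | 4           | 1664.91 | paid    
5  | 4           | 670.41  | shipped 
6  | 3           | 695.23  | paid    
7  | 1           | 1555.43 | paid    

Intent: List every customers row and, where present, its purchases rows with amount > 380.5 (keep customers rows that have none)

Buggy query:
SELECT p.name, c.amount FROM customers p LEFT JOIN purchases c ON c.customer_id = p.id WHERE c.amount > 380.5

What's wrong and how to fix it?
Bug: A WHERE condition on the right-hand table after LEFT JOIN drops unmatched parents

Fix: Put 'c.amount > 380.5' in the JOIN's ON clause instead of WHERE

Corrected query:
SELECT p.name, c.amount FROM customers p LEFT JOIN purchases c ON c.customer_id = p.id AND c.amount > 380.5

Result:
name  | amount 
------+--------
Grace | 1555.43
Alice | NULL   
Bob   | 695.23 
Frank | 670.41 
Frank | 1664.91
Frank | 1761.77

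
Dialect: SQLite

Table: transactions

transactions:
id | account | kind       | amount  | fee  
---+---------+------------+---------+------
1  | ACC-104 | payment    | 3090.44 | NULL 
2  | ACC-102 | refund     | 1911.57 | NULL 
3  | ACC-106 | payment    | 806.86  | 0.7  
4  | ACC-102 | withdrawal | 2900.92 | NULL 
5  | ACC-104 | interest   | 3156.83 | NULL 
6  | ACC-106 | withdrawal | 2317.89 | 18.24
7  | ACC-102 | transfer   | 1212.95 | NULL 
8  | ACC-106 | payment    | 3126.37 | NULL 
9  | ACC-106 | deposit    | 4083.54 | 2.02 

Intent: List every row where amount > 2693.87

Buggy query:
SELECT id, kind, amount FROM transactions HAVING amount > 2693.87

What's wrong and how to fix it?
Bug: This is a non-aggregate query (no GROUP BY, no aggregates), so in SQLite the HAVING clause is invalid here; a row-level condition belongs in WHERE

Fix: Use WHERE for row-level filtering

Corrected query:
SELECT id, kind, amount FROM transactions WHERE amount > 2693.87

Result:
id | kind       | amount 
---+------------+--------
1  | payment    | 3090.44
4  | withdrawal | 2900.92
5  | interest   | 3156.83
8  | payment    | 3126.37
9  | deposit    | 4083.54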